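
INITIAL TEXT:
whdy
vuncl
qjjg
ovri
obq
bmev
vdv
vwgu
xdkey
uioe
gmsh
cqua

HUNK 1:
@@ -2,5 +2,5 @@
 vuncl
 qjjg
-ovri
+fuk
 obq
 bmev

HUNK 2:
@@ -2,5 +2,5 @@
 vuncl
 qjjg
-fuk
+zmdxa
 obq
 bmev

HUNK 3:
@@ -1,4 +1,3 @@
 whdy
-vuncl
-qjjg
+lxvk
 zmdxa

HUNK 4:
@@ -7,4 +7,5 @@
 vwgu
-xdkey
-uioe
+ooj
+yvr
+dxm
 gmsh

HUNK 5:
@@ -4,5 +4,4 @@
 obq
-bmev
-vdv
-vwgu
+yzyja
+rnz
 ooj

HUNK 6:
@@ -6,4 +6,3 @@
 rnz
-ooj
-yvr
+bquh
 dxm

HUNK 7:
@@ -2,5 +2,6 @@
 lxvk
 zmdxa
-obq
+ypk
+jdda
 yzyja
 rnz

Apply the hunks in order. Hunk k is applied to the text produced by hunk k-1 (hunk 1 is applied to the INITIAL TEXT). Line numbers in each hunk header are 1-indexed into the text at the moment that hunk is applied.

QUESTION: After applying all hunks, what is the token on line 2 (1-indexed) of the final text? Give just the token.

Answer: lxvk

Derivation:
Hunk 1: at line 2 remove [ovri] add [fuk] -> 12 lines: whdy vuncl qjjg fuk obq bmev vdv vwgu xdkey uioe gmsh cqua
Hunk 2: at line 2 remove [fuk] add [zmdxa] -> 12 lines: whdy vuncl qjjg zmdxa obq bmev vdv vwgu xdkey uioe gmsh cqua
Hunk 3: at line 1 remove [vuncl,qjjg] add [lxvk] -> 11 lines: whdy lxvk zmdxa obq bmev vdv vwgu xdkey uioe gmsh cqua
Hunk 4: at line 7 remove [xdkey,uioe] add [ooj,yvr,dxm] -> 12 lines: whdy lxvk zmdxa obq bmev vdv vwgu ooj yvr dxm gmsh cqua
Hunk 5: at line 4 remove [bmev,vdv,vwgu] add [yzyja,rnz] -> 11 lines: whdy lxvk zmdxa obq yzyja rnz ooj yvr dxm gmsh cqua
Hunk 6: at line 6 remove [ooj,yvr] add [bquh] -> 10 lines: whdy lxvk zmdxa obq yzyja rnz bquh dxm gmsh cqua
Hunk 7: at line 2 remove [obq] add [ypk,jdda] -> 11 lines: whdy lxvk zmdxa ypk jdda yzyja rnz bquh dxm gmsh cqua
Final line 2: lxvk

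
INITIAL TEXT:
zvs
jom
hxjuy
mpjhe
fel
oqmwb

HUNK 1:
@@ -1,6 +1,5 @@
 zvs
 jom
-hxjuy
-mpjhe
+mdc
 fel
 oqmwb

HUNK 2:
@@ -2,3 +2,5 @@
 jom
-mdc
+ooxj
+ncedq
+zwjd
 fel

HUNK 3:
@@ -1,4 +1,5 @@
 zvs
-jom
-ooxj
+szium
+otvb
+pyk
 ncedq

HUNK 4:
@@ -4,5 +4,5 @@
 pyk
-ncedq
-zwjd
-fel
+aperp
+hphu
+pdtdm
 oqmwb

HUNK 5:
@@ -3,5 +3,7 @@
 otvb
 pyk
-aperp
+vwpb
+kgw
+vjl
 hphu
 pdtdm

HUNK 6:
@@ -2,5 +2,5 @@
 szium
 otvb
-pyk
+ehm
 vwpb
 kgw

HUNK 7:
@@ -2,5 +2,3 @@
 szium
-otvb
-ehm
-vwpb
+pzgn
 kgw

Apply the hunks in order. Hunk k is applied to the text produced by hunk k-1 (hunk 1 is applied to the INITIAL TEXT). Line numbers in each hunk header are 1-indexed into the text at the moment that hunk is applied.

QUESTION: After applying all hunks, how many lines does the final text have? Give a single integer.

Hunk 1: at line 1 remove [hxjuy,mpjhe] add [mdc] -> 5 lines: zvs jom mdc fel oqmwb
Hunk 2: at line 2 remove [mdc] add [ooxj,ncedq,zwjd] -> 7 lines: zvs jom ooxj ncedq zwjd fel oqmwb
Hunk 3: at line 1 remove [jom,ooxj] add [szium,otvb,pyk] -> 8 lines: zvs szium otvb pyk ncedq zwjd fel oqmwb
Hunk 4: at line 4 remove [ncedq,zwjd,fel] add [aperp,hphu,pdtdm] -> 8 lines: zvs szium otvb pyk aperp hphu pdtdm oqmwb
Hunk 5: at line 3 remove [aperp] add [vwpb,kgw,vjl] -> 10 lines: zvs szium otvb pyk vwpb kgw vjl hphu pdtdm oqmwb
Hunk 6: at line 2 remove [pyk] add [ehm] -> 10 lines: zvs szium otvb ehm vwpb kgw vjl hphu pdtdm oqmwb
Hunk 7: at line 2 remove [otvb,ehm,vwpb] add [pzgn] -> 8 lines: zvs szium pzgn kgw vjl hphu pdtdm oqmwb
Final line count: 8

Answer: 8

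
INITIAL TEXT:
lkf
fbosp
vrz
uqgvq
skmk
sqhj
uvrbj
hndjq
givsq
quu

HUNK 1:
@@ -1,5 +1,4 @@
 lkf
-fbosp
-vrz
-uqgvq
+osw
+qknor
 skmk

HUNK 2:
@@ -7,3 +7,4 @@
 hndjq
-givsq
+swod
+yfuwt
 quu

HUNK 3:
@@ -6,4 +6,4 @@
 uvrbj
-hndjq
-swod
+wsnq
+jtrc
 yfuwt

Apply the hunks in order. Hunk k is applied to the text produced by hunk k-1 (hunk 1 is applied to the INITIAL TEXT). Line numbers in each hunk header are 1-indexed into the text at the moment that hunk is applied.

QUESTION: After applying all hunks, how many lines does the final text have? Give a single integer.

Answer: 10

Derivation:
Hunk 1: at line 1 remove [fbosp,vrz,uqgvq] add [osw,qknor] -> 9 lines: lkf osw qknor skmk sqhj uvrbj hndjq givsq quu
Hunk 2: at line 7 remove [givsq] add [swod,yfuwt] -> 10 lines: lkf osw qknor skmk sqhj uvrbj hndjq swod yfuwt quu
Hunk 3: at line 6 remove [hndjq,swod] add [wsnq,jtrc] -> 10 lines: lkf osw qknor skmk sqhj uvrbj wsnq jtrc yfuwt quu
Final line count: 10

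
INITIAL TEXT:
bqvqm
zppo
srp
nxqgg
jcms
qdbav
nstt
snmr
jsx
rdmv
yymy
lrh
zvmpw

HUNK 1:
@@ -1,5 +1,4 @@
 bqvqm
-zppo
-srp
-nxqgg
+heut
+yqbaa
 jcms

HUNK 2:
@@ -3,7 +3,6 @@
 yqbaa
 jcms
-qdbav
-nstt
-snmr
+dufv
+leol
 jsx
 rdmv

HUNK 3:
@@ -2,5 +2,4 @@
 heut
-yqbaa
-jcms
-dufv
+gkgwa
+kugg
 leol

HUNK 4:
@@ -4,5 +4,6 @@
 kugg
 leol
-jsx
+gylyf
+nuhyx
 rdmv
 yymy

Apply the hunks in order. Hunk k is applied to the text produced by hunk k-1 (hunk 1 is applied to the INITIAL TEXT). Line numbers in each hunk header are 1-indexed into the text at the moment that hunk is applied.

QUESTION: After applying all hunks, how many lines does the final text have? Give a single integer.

Answer: 11

Derivation:
Hunk 1: at line 1 remove [zppo,srp,nxqgg] add [heut,yqbaa] -> 12 lines: bqvqm heut yqbaa jcms qdbav nstt snmr jsx rdmv yymy lrh zvmpw
Hunk 2: at line 3 remove [qdbav,nstt,snmr] add [dufv,leol] -> 11 lines: bqvqm heut yqbaa jcms dufv leol jsx rdmv yymy lrh zvmpw
Hunk 3: at line 2 remove [yqbaa,jcms,dufv] add [gkgwa,kugg] -> 10 lines: bqvqm heut gkgwa kugg leol jsx rdmv yymy lrh zvmpw
Hunk 4: at line 4 remove [jsx] add [gylyf,nuhyx] -> 11 lines: bqvqm heut gkgwa kugg leol gylyf nuhyx rdmv yymy lrh zvmpw
Final line count: 11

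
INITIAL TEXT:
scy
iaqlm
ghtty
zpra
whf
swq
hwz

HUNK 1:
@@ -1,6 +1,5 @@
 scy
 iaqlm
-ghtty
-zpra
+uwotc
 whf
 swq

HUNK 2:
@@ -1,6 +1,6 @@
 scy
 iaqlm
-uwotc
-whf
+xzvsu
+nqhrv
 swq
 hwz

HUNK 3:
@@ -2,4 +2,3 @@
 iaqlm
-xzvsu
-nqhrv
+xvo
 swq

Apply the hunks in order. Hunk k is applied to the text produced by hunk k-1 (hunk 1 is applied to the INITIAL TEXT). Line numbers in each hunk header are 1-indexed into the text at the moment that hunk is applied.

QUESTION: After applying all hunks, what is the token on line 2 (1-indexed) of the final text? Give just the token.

Hunk 1: at line 1 remove [ghtty,zpra] add [uwotc] -> 6 lines: scy iaqlm uwotc whf swq hwz
Hunk 2: at line 1 remove [uwotc,whf] add [xzvsu,nqhrv] -> 6 lines: scy iaqlm xzvsu nqhrv swq hwz
Hunk 3: at line 2 remove [xzvsu,nqhrv] add [xvo] -> 5 lines: scy iaqlm xvo swq hwz
Final line 2: iaqlm

Answer: iaqlm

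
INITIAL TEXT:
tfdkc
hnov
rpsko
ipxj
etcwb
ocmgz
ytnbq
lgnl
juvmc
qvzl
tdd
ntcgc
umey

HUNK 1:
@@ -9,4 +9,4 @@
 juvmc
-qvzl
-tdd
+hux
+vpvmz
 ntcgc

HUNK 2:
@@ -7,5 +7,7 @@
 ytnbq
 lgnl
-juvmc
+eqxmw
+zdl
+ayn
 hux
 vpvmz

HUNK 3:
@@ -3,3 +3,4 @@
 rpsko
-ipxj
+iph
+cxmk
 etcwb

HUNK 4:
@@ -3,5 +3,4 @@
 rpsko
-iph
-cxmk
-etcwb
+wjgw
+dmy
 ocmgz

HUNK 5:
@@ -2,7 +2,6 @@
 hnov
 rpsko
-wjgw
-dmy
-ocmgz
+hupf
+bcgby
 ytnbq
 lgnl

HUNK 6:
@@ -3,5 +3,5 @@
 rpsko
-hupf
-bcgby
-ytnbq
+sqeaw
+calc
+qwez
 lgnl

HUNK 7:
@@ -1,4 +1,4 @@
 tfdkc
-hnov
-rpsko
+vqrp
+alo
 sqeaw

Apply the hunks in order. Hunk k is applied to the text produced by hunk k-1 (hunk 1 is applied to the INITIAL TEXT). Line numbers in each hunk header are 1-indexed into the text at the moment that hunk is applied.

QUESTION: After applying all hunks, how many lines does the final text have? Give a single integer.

Answer: 14

Derivation:
Hunk 1: at line 9 remove [qvzl,tdd] add [hux,vpvmz] -> 13 lines: tfdkc hnov rpsko ipxj etcwb ocmgz ytnbq lgnl juvmc hux vpvmz ntcgc umey
Hunk 2: at line 7 remove [juvmc] add [eqxmw,zdl,ayn] -> 15 lines: tfdkc hnov rpsko ipxj etcwb ocmgz ytnbq lgnl eqxmw zdl ayn hux vpvmz ntcgc umey
Hunk 3: at line 3 remove [ipxj] add [iph,cxmk] -> 16 lines: tfdkc hnov rpsko iph cxmk etcwb ocmgz ytnbq lgnl eqxmw zdl ayn hux vpvmz ntcgc umey
Hunk 4: at line 3 remove [iph,cxmk,etcwb] add [wjgw,dmy] -> 15 lines: tfdkc hnov rpsko wjgw dmy ocmgz ytnbq lgnl eqxmw zdl ayn hux vpvmz ntcgc umey
Hunk 5: at line 2 remove [wjgw,dmy,ocmgz] add [hupf,bcgby] -> 14 lines: tfdkc hnov rpsko hupf bcgby ytnbq lgnl eqxmw zdl ayn hux vpvmz ntcgc umey
Hunk 6: at line 3 remove [hupf,bcgby,ytnbq] add [sqeaw,calc,qwez] -> 14 lines: tfdkc hnov rpsko sqeaw calc qwez lgnl eqxmw zdl ayn hux vpvmz ntcgc umey
Hunk 7: at line 1 remove [hnov,rpsko] add [vqrp,alo] -> 14 lines: tfdkc vqrp alo sqeaw calc qwez lgnl eqxmw zdl ayn hux vpvmz ntcgc umey
Final line count: 14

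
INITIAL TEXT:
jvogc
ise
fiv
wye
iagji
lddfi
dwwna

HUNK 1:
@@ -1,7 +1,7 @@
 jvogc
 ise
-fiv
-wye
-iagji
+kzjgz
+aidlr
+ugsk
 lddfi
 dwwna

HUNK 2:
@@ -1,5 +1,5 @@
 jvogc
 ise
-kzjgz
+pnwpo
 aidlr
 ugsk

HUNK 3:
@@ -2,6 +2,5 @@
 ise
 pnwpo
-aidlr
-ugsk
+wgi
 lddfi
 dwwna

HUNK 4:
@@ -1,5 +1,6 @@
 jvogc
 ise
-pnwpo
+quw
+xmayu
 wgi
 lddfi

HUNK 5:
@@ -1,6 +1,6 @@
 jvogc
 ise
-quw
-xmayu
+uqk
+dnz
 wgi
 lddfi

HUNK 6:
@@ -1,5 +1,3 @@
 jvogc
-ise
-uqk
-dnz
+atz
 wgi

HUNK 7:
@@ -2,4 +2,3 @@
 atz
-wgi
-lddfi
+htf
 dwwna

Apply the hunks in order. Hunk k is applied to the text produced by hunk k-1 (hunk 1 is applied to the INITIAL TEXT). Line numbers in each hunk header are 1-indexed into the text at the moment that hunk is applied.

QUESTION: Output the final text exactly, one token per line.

Hunk 1: at line 1 remove [fiv,wye,iagji] add [kzjgz,aidlr,ugsk] -> 7 lines: jvogc ise kzjgz aidlr ugsk lddfi dwwna
Hunk 2: at line 1 remove [kzjgz] add [pnwpo] -> 7 lines: jvogc ise pnwpo aidlr ugsk lddfi dwwna
Hunk 3: at line 2 remove [aidlr,ugsk] add [wgi] -> 6 lines: jvogc ise pnwpo wgi lddfi dwwna
Hunk 4: at line 1 remove [pnwpo] add [quw,xmayu] -> 7 lines: jvogc ise quw xmayu wgi lddfi dwwna
Hunk 5: at line 1 remove [quw,xmayu] add [uqk,dnz] -> 7 lines: jvogc ise uqk dnz wgi lddfi dwwna
Hunk 6: at line 1 remove [ise,uqk,dnz] add [atz] -> 5 lines: jvogc atz wgi lddfi dwwna
Hunk 7: at line 2 remove [wgi,lddfi] add [htf] -> 4 lines: jvogc atz htf dwwna

Answer: jvogc
atz
htf
dwwna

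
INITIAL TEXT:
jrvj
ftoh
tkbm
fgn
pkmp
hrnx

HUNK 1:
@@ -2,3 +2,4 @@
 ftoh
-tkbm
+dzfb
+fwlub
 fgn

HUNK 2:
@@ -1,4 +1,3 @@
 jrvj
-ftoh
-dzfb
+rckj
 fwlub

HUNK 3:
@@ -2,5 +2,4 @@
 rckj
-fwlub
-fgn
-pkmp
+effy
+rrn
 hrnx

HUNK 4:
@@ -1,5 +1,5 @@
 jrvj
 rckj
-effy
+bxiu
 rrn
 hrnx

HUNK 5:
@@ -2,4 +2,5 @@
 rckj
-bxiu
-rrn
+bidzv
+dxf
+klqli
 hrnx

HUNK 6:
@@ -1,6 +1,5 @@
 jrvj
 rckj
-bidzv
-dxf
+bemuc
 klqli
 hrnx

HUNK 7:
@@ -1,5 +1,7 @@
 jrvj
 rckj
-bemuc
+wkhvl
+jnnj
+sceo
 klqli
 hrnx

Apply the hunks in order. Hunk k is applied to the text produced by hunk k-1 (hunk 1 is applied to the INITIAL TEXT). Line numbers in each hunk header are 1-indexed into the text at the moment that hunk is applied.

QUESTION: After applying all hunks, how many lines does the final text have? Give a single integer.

Hunk 1: at line 2 remove [tkbm] add [dzfb,fwlub] -> 7 lines: jrvj ftoh dzfb fwlub fgn pkmp hrnx
Hunk 2: at line 1 remove [ftoh,dzfb] add [rckj] -> 6 lines: jrvj rckj fwlub fgn pkmp hrnx
Hunk 3: at line 2 remove [fwlub,fgn,pkmp] add [effy,rrn] -> 5 lines: jrvj rckj effy rrn hrnx
Hunk 4: at line 1 remove [effy] add [bxiu] -> 5 lines: jrvj rckj bxiu rrn hrnx
Hunk 5: at line 2 remove [bxiu,rrn] add [bidzv,dxf,klqli] -> 6 lines: jrvj rckj bidzv dxf klqli hrnx
Hunk 6: at line 1 remove [bidzv,dxf] add [bemuc] -> 5 lines: jrvj rckj bemuc klqli hrnx
Hunk 7: at line 1 remove [bemuc] add [wkhvl,jnnj,sceo] -> 7 lines: jrvj rckj wkhvl jnnj sceo klqli hrnx
Final line count: 7

Answer: 7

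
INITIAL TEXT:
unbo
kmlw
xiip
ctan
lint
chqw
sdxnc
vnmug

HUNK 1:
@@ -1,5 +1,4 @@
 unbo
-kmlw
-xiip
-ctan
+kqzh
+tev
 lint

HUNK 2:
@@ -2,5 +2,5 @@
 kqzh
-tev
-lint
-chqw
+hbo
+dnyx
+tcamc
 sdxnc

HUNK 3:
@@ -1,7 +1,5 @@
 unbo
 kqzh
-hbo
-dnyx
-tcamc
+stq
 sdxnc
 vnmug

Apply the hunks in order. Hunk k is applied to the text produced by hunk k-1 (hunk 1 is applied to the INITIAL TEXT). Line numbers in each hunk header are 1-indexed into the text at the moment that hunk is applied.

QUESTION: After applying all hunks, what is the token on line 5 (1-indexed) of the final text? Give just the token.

Hunk 1: at line 1 remove [kmlw,xiip,ctan] add [kqzh,tev] -> 7 lines: unbo kqzh tev lint chqw sdxnc vnmug
Hunk 2: at line 2 remove [tev,lint,chqw] add [hbo,dnyx,tcamc] -> 7 lines: unbo kqzh hbo dnyx tcamc sdxnc vnmug
Hunk 3: at line 1 remove [hbo,dnyx,tcamc] add [stq] -> 5 lines: unbo kqzh stq sdxnc vnmug
Final line 5: vnmug

Answer: vnmug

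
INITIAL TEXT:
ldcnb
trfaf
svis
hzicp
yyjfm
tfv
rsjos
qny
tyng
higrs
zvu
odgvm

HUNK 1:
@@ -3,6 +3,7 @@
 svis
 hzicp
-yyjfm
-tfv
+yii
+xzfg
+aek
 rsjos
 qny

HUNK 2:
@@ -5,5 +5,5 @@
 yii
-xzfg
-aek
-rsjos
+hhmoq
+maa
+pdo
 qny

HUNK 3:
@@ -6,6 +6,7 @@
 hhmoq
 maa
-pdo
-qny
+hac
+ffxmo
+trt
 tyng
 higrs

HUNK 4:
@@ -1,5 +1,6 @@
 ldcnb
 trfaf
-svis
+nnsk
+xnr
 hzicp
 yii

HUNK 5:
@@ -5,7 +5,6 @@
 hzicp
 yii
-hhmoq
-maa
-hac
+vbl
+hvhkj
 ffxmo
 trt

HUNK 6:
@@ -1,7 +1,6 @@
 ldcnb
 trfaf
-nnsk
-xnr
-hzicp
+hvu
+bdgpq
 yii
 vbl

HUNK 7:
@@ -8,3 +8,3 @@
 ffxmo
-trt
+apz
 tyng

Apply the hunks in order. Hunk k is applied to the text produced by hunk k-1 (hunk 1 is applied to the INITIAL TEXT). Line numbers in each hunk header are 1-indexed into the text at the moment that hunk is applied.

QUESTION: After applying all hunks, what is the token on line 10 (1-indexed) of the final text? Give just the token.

Hunk 1: at line 3 remove [yyjfm,tfv] add [yii,xzfg,aek] -> 13 lines: ldcnb trfaf svis hzicp yii xzfg aek rsjos qny tyng higrs zvu odgvm
Hunk 2: at line 5 remove [xzfg,aek,rsjos] add [hhmoq,maa,pdo] -> 13 lines: ldcnb trfaf svis hzicp yii hhmoq maa pdo qny tyng higrs zvu odgvm
Hunk 3: at line 6 remove [pdo,qny] add [hac,ffxmo,trt] -> 14 lines: ldcnb trfaf svis hzicp yii hhmoq maa hac ffxmo trt tyng higrs zvu odgvm
Hunk 4: at line 1 remove [svis] add [nnsk,xnr] -> 15 lines: ldcnb trfaf nnsk xnr hzicp yii hhmoq maa hac ffxmo trt tyng higrs zvu odgvm
Hunk 5: at line 5 remove [hhmoq,maa,hac] add [vbl,hvhkj] -> 14 lines: ldcnb trfaf nnsk xnr hzicp yii vbl hvhkj ffxmo trt tyng higrs zvu odgvm
Hunk 6: at line 1 remove [nnsk,xnr,hzicp] add [hvu,bdgpq] -> 13 lines: ldcnb trfaf hvu bdgpq yii vbl hvhkj ffxmo trt tyng higrs zvu odgvm
Hunk 7: at line 8 remove [trt] add [apz] -> 13 lines: ldcnb trfaf hvu bdgpq yii vbl hvhkj ffxmo apz tyng higrs zvu odgvm
Final line 10: tyng

Answer: tyng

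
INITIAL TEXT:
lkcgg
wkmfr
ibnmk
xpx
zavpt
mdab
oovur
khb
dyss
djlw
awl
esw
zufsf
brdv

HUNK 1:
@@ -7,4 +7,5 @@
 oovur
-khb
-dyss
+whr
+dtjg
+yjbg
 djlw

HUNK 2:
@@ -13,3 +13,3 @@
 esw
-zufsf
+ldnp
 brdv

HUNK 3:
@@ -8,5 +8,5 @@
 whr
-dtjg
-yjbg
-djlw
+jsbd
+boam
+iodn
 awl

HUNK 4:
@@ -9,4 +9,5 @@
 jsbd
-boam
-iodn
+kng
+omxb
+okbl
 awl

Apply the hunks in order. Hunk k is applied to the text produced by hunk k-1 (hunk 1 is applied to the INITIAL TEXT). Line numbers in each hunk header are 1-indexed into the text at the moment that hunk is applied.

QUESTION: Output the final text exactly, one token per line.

Hunk 1: at line 7 remove [khb,dyss] add [whr,dtjg,yjbg] -> 15 lines: lkcgg wkmfr ibnmk xpx zavpt mdab oovur whr dtjg yjbg djlw awl esw zufsf brdv
Hunk 2: at line 13 remove [zufsf] add [ldnp] -> 15 lines: lkcgg wkmfr ibnmk xpx zavpt mdab oovur whr dtjg yjbg djlw awl esw ldnp brdv
Hunk 3: at line 8 remove [dtjg,yjbg,djlw] add [jsbd,boam,iodn] -> 15 lines: lkcgg wkmfr ibnmk xpx zavpt mdab oovur whr jsbd boam iodn awl esw ldnp brdv
Hunk 4: at line 9 remove [boam,iodn] add [kng,omxb,okbl] -> 16 lines: lkcgg wkmfr ibnmk xpx zavpt mdab oovur whr jsbd kng omxb okbl awl esw ldnp brdv

Answer: lkcgg
wkmfr
ibnmk
xpx
zavpt
mdab
oovur
whr
jsbd
kng
omxb
okbl
awl
esw
ldnp
brdv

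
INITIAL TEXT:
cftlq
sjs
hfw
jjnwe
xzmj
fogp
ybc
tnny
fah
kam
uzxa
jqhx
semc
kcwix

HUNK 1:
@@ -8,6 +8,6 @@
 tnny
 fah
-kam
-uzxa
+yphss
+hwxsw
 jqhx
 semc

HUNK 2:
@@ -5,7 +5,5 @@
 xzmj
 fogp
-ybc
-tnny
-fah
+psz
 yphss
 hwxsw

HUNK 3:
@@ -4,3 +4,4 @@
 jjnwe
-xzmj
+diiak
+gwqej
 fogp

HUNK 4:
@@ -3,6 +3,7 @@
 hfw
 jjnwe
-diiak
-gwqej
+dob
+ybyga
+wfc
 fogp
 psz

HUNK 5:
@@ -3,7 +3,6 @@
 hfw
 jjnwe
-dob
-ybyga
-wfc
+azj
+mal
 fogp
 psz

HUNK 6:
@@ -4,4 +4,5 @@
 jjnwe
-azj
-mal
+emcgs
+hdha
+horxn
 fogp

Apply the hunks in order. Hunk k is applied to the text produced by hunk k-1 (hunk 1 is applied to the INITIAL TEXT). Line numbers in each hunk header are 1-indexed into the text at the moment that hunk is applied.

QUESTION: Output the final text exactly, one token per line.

Hunk 1: at line 8 remove [kam,uzxa] add [yphss,hwxsw] -> 14 lines: cftlq sjs hfw jjnwe xzmj fogp ybc tnny fah yphss hwxsw jqhx semc kcwix
Hunk 2: at line 5 remove [ybc,tnny,fah] add [psz] -> 12 lines: cftlq sjs hfw jjnwe xzmj fogp psz yphss hwxsw jqhx semc kcwix
Hunk 3: at line 4 remove [xzmj] add [diiak,gwqej] -> 13 lines: cftlq sjs hfw jjnwe diiak gwqej fogp psz yphss hwxsw jqhx semc kcwix
Hunk 4: at line 3 remove [diiak,gwqej] add [dob,ybyga,wfc] -> 14 lines: cftlq sjs hfw jjnwe dob ybyga wfc fogp psz yphss hwxsw jqhx semc kcwix
Hunk 5: at line 3 remove [dob,ybyga,wfc] add [azj,mal] -> 13 lines: cftlq sjs hfw jjnwe azj mal fogp psz yphss hwxsw jqhx semc kcwix
Hunk 6: at line 4 remove [azj,mal] add [emcgs,hdha,horxn] -> 14 lines: cftlq sjs hfw jjnwe emcgs hdha horxn fogp psz yphss hwxsw jqhx semc kcwix

Answer: cftlq
sjs
hfw
jjnwe
emcgs
hdha
horxn
fogp
psz
yphss
hwxsw
jqhx
semc
kcwix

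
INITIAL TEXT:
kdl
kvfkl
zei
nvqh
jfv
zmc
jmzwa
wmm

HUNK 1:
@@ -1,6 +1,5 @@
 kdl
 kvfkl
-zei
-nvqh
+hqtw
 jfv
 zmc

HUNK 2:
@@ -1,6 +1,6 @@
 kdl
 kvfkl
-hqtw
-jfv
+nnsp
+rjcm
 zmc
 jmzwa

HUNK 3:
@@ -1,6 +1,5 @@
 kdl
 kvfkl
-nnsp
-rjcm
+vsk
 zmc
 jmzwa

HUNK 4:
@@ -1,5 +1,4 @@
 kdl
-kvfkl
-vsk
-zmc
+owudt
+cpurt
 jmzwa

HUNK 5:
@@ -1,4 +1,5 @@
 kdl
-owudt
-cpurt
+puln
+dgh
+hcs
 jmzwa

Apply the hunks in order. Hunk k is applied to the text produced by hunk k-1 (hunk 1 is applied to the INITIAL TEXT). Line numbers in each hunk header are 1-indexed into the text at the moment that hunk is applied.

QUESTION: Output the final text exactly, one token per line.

Hunk 1: at line 1 remove [zei,nvqh] add [hqtw] -> 7 lines: kdl kvfkl hqtw jfv zmc jmzwa wmm
Hunk 2: at line 1 remove [hqtw,jfv] add [nnsp,rjcm] -> 7 lines: kdl kvfkl nnsp rjcm zmc jmzwa wmm
Hunk 3: at line 1 remove [nnsp,rjcm] add [vsk] -> 6 lines: kdl kvfkl vsk zmc jmzwa wmm
Hunk 4: at line 1 remove [kvfkl,vsk,zmc] add [owudt,cpurt] -> 5 lines: kdl owudt cpurt jmzwa wmm
Hunk 5: at line 1 remove [owudt,cpurt] add [puln,dgh,hcs] -> 6 lines: kdl puln dgh hcs jmzwa wmm

Answer: kdl
puln
dgh
hcs
jmzwa
wmm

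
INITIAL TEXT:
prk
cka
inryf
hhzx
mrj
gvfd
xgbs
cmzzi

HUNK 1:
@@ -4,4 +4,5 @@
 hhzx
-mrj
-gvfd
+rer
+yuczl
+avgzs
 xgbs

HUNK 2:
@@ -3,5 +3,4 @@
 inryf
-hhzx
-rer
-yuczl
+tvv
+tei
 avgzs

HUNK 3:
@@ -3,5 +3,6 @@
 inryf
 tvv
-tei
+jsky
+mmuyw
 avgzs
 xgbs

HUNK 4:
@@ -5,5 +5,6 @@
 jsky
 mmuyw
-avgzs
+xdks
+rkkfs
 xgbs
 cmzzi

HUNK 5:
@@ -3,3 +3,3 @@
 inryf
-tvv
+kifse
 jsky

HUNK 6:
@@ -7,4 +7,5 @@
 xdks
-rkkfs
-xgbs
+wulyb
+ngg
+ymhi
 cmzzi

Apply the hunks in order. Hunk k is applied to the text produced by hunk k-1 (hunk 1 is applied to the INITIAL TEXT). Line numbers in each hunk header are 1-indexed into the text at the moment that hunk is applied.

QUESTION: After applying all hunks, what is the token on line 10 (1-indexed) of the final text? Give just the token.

Answer: ymhi

Derivation:
Hunk 1: at line 4 remove [mrj,gvfd] add [rer,yuczl,avgzs] -> 9 lines: prk cka inryf hhzx rer yuczl avgzs xgbs cmzzi
Hunk 2: at line 3 remove [hhzx,rer,yuczl] add [tvv,tei] -> 8 lines: prk cka inryf tvv tei avgzs xgbs cmzzi
Hunk 3: at line 3 remove [tei] add [jsky,mmuyw] -> 9 lines: prk cka inryf tvv jsky mmuyw avgzs xgbs cmzzi
Hunk 4: at line 5 remove [avgzs] add [xdks,rkkfs] -> 10 lines: prk cka inryf tvv jsky mmuyw xdks rkkfs xgbs cmzzi
Hunk 5: at line 3 remove [tvv] add [kifse] -> 10 lines: prk cka inryf kifse jsky mmuyw xdks rkkfs xgbs cmzzi
Hunk 6: at line 7 remove [rkkfs,xgbs] add [wulyb,ngg,ymhi] -> 11 lines: prk cka inryf kifse jsky mmuyw xdks wulyb ngg ymhi cmzzi
Final line 10: ymhi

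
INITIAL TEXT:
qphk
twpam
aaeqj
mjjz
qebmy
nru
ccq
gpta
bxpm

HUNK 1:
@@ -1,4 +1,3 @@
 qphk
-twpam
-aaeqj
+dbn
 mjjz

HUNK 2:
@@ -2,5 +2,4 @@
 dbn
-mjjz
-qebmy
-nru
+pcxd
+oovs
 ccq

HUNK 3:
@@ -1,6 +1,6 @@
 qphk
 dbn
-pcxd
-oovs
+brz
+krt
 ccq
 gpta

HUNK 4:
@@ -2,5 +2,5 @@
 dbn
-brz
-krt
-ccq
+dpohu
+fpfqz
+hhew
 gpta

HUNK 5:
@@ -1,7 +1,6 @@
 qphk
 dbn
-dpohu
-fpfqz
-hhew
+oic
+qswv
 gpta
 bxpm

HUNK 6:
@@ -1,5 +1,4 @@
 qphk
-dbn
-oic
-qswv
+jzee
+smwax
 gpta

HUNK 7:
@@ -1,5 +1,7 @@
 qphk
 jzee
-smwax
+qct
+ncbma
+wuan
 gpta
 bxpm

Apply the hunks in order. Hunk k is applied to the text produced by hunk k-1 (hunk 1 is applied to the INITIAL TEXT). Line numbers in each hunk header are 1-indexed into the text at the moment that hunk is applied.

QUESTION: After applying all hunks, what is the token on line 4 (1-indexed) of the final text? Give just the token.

Answer: ncbma

Derivation:
Hunk 1: at line 1 remove [twpam,aaeqj] add [dbn] -> 8 lines: qphk dbn mjjz qebmy nru ccq gpta bxpm
Hunk 2: at line 2 remove [mjjz,qebmy,nru] add [pcxd,oovs] -> 7 lines: qphk dbn pcxd oovs ccq gpta bxpm
Hunk 3: at line 1 remove [pcxd,oovs] add [brz,krt] -> 7 lines: qphk dbn brz krt ccq gpta bxpm
Hunk 4: at line 2 remove [brz,krt,ccq] add [dpohu,fpfqz,hhew] -> 7 lines: qphk dbn dpohu fpfqz hhew gpta bxpm
Hunk 5: at line 1 remove [dpohu,fpfqz,hhew] add [oic,qswv] -> 6 lines: qphk dbn oic qswv gpta bxpm
Hunk 6: at line 1 remove [dbn,oic,qswv] add [jzee,smwax] -> 5 lines: qphk jzee smwax gpta bxpm
Hunk 7: at line 1 remove [smwax] add [qct,ncbma,wuan] -> 7 lines: qphk jzee qct ncbma wuan gpta bxpm
Final line 4: ncbma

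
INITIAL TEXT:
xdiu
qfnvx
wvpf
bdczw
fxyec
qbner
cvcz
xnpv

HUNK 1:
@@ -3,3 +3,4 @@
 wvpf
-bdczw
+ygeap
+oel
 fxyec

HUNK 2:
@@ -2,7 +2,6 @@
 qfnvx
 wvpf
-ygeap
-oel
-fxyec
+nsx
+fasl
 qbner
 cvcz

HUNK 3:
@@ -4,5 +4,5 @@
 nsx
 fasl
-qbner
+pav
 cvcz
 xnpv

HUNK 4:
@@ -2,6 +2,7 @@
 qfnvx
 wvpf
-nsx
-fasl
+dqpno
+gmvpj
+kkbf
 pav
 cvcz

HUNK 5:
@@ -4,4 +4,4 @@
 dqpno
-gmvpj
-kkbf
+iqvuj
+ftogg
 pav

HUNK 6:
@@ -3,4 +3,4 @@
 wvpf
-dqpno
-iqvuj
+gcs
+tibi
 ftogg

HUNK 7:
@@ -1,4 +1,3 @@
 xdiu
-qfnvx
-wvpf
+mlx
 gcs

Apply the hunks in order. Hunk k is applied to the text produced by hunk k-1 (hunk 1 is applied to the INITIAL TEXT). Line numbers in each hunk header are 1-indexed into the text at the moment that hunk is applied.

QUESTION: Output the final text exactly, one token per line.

Hunk 1: at line 3 remove [bdczw] add [ygeap,oel] -> 9 lines: xdiu qfnvx wvpf ygeap oel fxyec qbner cvcz xnpv
Hunk 2: at line 2 remove [ygeap,oel,fxyec] add [nsx,fasl] -> 8 lines: xdiu qfnvx wvpf nsx fasl qbner cvcz xnpv
Hunk 3: at line 4 remove [qbner] add [pav] -> 8 lines: xdiu qfnvx wvpf nsx fasl pav cvcz xnpv
Hunk 4: at line 2 remove [nsx,fasl] add [dqpno,gmvpj,kkbf] -> 9 lines: xdiu qfnvx wvpf dqpno gmvpj kkbf pav cvcz xnpv
Hunk 5: at line 4 remove [gmvpj,kkbf] add [iqvuj,ftogg] -> 9 lines: xdiu qfnvx wvpf dqpno iqvuj ftogg pav cvcz xnpv
Hunk 6: at line 3 remove [dqpno,iqvuj] add [gcs,tibi] -> 9 lines: xdiu qfnvx wvpf gcs tibi ftogg pav cvcz xnpv
Hunk 7: at line 1 remove [qfnvx,wvpf] add [mlx] -> 8 lines: xdiu mlx gcs tibi ftogg pav cvcz xnpv

Answer: xdiu
mlx
gcs
tibi
ftogg
pav
cvcz
xnpv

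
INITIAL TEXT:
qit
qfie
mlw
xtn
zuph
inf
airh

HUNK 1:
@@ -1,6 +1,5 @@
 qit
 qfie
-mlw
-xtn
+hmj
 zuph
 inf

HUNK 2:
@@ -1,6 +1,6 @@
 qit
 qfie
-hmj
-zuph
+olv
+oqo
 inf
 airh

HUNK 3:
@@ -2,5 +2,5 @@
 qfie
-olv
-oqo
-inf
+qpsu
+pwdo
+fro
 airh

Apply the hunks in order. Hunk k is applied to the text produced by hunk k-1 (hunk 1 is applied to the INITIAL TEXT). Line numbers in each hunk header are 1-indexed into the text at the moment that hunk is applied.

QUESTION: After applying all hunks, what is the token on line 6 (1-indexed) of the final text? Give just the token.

Answer: airh

Derivation:
Hunk 1: at line 1 remove [mlw,xtn] add [hmj] -> 6 lines: qit qfie hmj zuph inf airh
Hunk 2: at line 1 remove [hmj,zuph] add [olv,oqo] -> 6 lines: qit qfie olv oqo inf airh
Hunk 3: at line 2 remove [olv,oqo,inf] add [qpsu,pwdo,fro] -> 6 lines: qit qfie qpsu pwdo fro airh
Final line 6: airh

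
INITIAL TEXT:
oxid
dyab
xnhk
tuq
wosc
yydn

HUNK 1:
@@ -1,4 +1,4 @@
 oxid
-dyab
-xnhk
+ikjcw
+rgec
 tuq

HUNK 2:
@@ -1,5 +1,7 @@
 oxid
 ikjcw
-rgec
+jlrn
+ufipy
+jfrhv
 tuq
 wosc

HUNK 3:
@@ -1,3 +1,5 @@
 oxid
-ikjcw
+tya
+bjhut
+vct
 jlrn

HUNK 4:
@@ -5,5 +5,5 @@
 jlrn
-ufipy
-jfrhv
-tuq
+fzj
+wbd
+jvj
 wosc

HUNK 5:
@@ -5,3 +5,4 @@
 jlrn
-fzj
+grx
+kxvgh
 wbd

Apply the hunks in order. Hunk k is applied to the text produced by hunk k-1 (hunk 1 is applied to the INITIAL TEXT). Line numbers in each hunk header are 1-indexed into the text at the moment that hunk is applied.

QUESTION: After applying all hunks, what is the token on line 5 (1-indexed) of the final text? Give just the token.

Hunk 1: at line 1 remove [dyab,xnhk] add [ikjcw,rgec] -> 6 lines: oxid ikjcw rgec tuq wosc yydn
Hunk 2: at line 1 remove [rgec] add [jlrn,ufipy,jfrhv] -> 8 lines: oxid ikjcw jlrn ufipy jfrhv tuq wosc yydn
Hunk 3: at line 1 remove [ikjcw] add [tya,bjhut,vct] -> 10 lines: oxid tya bjhut vct jlrn ufipy jfrhv tuq wosc yydn
Hunk 4: at line 5 remove [ufipy,jfrhv,tuq] add [fzj,wbd,jvj] -> 10 lines: oxid tya bjhut vct jlrn fzj wbd jvj wosc yydn
Hunk 5: at line 5 remove [fzj] add [grx,kxvgh] -> 11 lines: oxid tya bjhut vct jlrn grx kxvgh wbd jvj wosc yydn
Final line 5: jlrn

Answer: jlrn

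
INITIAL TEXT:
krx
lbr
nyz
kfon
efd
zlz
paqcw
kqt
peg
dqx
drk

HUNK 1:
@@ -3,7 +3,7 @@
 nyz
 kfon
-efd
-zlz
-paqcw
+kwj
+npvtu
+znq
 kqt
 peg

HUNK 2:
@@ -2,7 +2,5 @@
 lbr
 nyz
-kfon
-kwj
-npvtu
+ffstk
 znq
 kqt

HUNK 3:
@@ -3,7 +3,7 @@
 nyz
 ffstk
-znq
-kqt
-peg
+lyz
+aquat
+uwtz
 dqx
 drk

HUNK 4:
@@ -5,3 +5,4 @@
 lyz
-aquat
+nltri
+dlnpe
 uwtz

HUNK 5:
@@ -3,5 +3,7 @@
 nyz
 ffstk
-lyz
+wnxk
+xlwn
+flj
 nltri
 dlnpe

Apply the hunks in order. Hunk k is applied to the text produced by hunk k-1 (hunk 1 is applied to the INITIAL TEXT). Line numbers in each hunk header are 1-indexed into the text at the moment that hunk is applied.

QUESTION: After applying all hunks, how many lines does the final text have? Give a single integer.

Answer: 12

Derivation:
Hunk 1: at line 3 remove [efd,zlz,paqcw] add [kwj,npvtu,znq] -> 11 lines: krx lbr nyz kfon kwj npvtu znq kqt peg dqx drk
Hunk 2: at line 2 remove [kfon,kwj,npvtu] add [ffstk] -> 9 lines: krx lbr nyz ffstk znq kqt peg dqx drk
Hunk 3: at line 3 remove [znq,kqt,peg] add [lyz,aquat,uwtz] -> 9 lines: krx lbr nyz ffstk lyz aquat uwtz dqx drk
Hunk 4: at line 5 remove [aquat] add [nltri,dlnpe] -> 10 lines: krx lbr nyz ffstk lyz nltri dlnpe uwtz dqx drk
Hunk 5: at line 3 remove [lyz] add [wnxk,xlwn,flj] -> 12 lines: krx lbr nyz ffstk wnxk xlwn flj nltri dlnpe uwtz dqx drk
Final line count: 12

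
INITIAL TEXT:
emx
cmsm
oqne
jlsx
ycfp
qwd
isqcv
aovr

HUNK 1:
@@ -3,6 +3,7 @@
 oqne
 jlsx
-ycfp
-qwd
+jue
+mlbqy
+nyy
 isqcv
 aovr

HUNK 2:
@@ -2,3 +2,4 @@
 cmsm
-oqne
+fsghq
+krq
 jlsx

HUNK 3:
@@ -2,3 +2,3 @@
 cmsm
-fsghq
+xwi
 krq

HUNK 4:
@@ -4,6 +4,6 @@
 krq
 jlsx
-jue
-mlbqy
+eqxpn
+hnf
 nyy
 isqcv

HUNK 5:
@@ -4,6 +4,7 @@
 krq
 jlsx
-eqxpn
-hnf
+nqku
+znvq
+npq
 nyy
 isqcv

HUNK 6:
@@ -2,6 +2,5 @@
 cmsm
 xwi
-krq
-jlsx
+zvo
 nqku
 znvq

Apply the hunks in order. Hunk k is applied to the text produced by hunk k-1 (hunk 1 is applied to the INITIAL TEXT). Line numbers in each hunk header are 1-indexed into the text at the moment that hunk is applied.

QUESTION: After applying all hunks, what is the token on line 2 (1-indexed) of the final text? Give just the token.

Hunk 1: at line 3 remove [ycfp,qwd] add [jue,mlbqy,nyy] -> 9 lines: emx cmsm oqne jlsx jue mlbqy nyy isqcv aovr
Hunk 2: at line 2 remove [oqne] add [fsghq,krq] -> 10 lines: emx cmsm fsghq krq jlsx jue mlbqy nyy isqcv aovr
Hunk 3: at line 2 remove [fsghq] add [xwi] -> 10 lines: emx cmsm xwi krq jlsx jue mlbqy nyy isqcv aovr
Hunk 4: at line 4 remove [jue,mlbqy] add [eqxpn,hnf] -> 10 lines: emx cmsm xwi krq jlsx eqxpn hnf nyy isqcv aovr
Hunk 5: at line 4 remove [eqxpn,hnf] add [nqku,znvq,npq] -> 11 lines: emx cmsm xwi krq jlsx nqku znvq npq nyy isqcv aovr
Hunk 6: at line 2 remove [krq,jlsx] add [zvo] -> 10 lines: emx cmsm xwi zvo nqku znvq npq nyy isqcv aovr
Final line 2: cmsm

Answer: cmsm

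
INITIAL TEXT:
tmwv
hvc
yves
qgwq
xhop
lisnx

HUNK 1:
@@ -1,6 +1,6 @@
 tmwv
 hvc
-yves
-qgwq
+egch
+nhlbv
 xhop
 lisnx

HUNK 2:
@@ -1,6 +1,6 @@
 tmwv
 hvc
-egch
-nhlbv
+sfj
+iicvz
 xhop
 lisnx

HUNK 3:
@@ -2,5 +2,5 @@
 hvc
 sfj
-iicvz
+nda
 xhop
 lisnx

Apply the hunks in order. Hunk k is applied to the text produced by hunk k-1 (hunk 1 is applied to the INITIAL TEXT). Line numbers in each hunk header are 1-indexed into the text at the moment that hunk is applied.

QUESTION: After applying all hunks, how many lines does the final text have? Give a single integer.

Hunk 1: at line 1 remove [yves,qgwq] add [egch,nhlbv] -> 6 lines: tmwv hvc egch nhlbv xhop lisnx
Hunk 2: at line 1 remove [egch,nhlbv] add [sfj,iicvz] -> 6 lines: tmwv hvc sfj iicvz xhop lisnx
Hunk 3: at line 2 remove [iicvz] add [nda] -> 6 lines: tmwv hvc sfj nda xhop lisnx
Final line count: 6

Answer: 6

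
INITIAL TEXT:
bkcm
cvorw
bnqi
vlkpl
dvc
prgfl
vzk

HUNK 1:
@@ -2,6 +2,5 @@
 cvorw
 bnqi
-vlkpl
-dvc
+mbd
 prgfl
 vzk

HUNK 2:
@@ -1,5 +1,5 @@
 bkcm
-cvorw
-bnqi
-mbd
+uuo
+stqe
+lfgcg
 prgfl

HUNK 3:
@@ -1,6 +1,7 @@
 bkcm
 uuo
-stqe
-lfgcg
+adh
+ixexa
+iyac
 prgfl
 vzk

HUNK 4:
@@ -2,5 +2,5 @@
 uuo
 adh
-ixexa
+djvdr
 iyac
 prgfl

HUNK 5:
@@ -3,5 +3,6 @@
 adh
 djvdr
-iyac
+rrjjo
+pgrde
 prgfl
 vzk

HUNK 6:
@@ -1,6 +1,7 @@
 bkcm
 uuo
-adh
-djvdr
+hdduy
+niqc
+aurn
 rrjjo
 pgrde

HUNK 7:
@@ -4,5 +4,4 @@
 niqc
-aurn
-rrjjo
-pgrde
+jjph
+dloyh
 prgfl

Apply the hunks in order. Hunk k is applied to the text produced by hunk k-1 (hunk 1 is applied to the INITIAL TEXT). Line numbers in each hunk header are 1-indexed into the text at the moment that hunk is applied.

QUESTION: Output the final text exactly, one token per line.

Answer: bkcm
uuo
hdduy
niqc
jjph
dloyh
prgfl
vzk

Derivation:
Hunk 1: at line 2 remove [vlkpl,dvc] add [mbd] -> 6 lines: bkcm cvorw bnqi mbd prgfl vzk
Hunk 2: at line 1 remove [cvorw,bnqi,mbd] add [uuo,stqe,lfgcg] -> 6 lines: bkcm uuo stqe lfgcg prgfl vzk
Hunk 3: at line 1 remove [stqe,lfgcg] add [adh,ixexa,iyac] -> 7 lines: bkcm uuo adh ixexa iyac prgfl vzk
Hunk 4: at line 2 remove [ixexa] add [djvdr] -> 7 lines: bkcm uuo adh djvdr iyac prgfl vzk
Hunk 5: at line 3 remove [iyac] add [rrjjo,pgrde] -> 8 lines: bkcm uuo adh djvdr rrjjo pgrde prgfl vzk
Hunk 6: at line 1 remove [adh,djvdr] add [hdduy,niqc,aurn] -> 9 lines: bkcm uuo hdduy niqc aurn rrjjo pgrde prgfl vzk
Hunk 7: at line 4 remove [aurn,rrjjo,pgrde] add [jjph,dloyh] -> 8 lines: bkcm uuo hdduy niqc jjph dloyh prgfl vzk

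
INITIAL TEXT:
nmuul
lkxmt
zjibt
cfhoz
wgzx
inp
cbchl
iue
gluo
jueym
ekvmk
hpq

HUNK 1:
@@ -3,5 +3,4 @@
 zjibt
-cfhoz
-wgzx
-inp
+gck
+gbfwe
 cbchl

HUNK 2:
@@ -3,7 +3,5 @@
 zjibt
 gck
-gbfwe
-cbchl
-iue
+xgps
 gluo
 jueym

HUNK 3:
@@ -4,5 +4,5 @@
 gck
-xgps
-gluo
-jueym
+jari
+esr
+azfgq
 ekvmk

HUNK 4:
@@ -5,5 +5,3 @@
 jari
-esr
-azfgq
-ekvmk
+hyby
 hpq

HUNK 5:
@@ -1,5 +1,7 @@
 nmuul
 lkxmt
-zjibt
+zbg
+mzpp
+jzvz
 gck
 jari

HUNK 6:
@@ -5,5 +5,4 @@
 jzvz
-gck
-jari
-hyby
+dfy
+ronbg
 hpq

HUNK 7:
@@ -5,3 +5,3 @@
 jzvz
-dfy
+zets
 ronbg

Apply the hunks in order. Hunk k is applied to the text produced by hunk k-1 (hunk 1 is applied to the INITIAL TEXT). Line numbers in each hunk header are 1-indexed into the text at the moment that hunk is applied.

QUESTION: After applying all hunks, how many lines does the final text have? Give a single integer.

Answer: 8

Derivation:
Hunk 1: at line 3 remove [cfhoz,wgzx,inp] add [gck,gbfwe] -> 11 lines: nmuul lkxmt zjibt gck gbfwe cbchl iue gluo jueym ekvmk hpq
Hunk 2: at line 3 remove [gbfwe,cbchl,iue] add [xgps] -> 9 lines: nmuul lkxmt zjibt gck xgps gluo jueym ekvmk hpq
Hunk 3: at line 4 remove [xgps,gluo,jueym] add [jari,esr,azfgq] -> 9 lines: nmuul lkxmt zjibt gck jari esr azfgq ekvmk hpq
Hunk 4: at line 5 remove [esr,azfgq,ekvmk] add [hyby] -> 7 lines: nmuul lkxmt zjibt gck jari hyby hpq
Hunk 5: at line 1 remove [zjibt] add [zbg,mzpp,jzvz] -> 9 lines: nmuul lkxmt zbg mzpp jzvz gck jari hyby hpq
Hunk 6: at line 5 remove [gck,jari,hyby] add [dfy,ronbg] -> 8 lines: nmuul lkxmt zbg mzpp jzvz dfy ronbg hpq
Hunk 7: at line 5 remove [dfy] add [zets] -> 8 lines: nmuul lkxmt zbg mzpp jzvz zets ronbg hpq
Final line count: 8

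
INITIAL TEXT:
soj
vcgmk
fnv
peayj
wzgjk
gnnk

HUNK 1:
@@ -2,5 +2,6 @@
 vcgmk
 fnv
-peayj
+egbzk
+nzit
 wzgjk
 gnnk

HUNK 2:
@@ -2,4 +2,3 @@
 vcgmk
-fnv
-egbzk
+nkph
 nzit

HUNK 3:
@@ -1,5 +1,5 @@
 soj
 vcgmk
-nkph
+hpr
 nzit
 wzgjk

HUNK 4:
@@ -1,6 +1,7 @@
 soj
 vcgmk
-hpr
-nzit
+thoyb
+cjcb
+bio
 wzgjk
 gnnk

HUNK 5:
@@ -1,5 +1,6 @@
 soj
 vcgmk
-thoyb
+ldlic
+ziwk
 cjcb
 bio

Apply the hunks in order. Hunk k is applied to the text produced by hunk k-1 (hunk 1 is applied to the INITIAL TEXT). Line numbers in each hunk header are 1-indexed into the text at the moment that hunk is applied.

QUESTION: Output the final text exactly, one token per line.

Hunk 1: at line 2 remove [peayj] add [egbzk,nzit] -> 7 lines: soj vcgmk fnv egbzk nzit wzgjk gnnk
Hunk 2: at line 2 remove [fnv,egbzk] add [nkph] -> 6 lines: soj vcgmk nkph nzit wzgjk gnnk
Hunk 3: at line 1 remove [nkph] add [hpr] -> 6 lines: soj vcgmk hpr nzit wzgjk gnnk
Hunk 4: at line 1 remove [hpr,nzit] add [thoyb,cjcb,bio] -> 7 lines: soj vcgmk thoyb cjcb bio wzgjk gnnk
Hunk 5: at line 1 remove [thoyb] add [ldlic,ziwk] -> 8 lines: soj vcgmk ldlic ziwk cjcb bio wzgjk gnnk

Answer: soj
vcgmk
ldlic
ziwk
cjcb
bio
wzgjk
gnnk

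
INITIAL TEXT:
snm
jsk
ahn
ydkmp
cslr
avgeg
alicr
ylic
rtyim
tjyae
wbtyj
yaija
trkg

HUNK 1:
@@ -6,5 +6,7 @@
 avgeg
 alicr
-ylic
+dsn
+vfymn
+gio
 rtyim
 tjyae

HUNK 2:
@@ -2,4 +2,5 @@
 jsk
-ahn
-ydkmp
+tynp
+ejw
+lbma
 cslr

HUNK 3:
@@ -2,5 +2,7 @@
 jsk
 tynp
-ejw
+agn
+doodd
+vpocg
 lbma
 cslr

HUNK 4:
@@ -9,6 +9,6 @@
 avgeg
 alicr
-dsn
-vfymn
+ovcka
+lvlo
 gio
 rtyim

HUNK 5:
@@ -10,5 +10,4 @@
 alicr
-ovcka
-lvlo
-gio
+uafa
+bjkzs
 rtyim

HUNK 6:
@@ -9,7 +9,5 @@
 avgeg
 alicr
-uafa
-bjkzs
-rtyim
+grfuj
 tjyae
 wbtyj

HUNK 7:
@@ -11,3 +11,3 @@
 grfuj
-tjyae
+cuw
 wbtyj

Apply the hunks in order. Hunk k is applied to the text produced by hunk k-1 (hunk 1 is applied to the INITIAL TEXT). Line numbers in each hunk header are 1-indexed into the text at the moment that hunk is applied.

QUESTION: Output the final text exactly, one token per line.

Hunk 1: at line 6 remove [ylic] add [dsn,vfymn,gio] -> 15 lines: snm jsk ahn ydkmp cslr avgeg alicr dsn vfymn gio rtyim tjyae wbtyj yaija trkg
Hunk 2: at line 2 remove [ahn,ydkmp] add [tynp,ejw,lbma] -> 16 lines: snm jsk tynp ejw lbma cslr avgeg alicr dsn vfymn gio rtyim tjyae wbtyj yaija trkg
Hunk 3: at line 2 remove [ejw] add [agn,doodd,vpocg] -> 18 lines: snm jsk tynp agn doodd vpocg lbma cslr avgeg alicr dsn vfymn gio rtyim tjyae wbtyj yaija trkg
Hunk 4: at line 9 remove [dsn,vfymn] add [ovcka,lvlo] -> 18 lines: snm jsk tynp agn doodd vpocg lbma cslr avgeg alicr ovcka lvlo gio rtyim tjyae wbtyj yaija trkg
Hunk 5: at line 10 remove [ovcka,lvlo,gio] add [uafa,bjkzs] -> 17 lines: snm jsk tynp agn doodd vpocg lbma cslr avgeg alicr uafa bjkzs rtyim tjyae wbtyj yaija trkg
Hunk 6: at line 9 remove [uafa,bjkzs,rtyim] add [grfuj] -> 15 lines: snm jsk tynp agn doodd vpocg lbma cslr avgeg alicr grfuj tjyae wbtyj yaija trkg
Hunk 7: at line 11 remove [tjyae] add [cuw] -> 15 lines: snm jsk tynp agn doodd vpocg lbma cslr avgeg alicr grfuj cuw wbtyj yaija trkg

Answer: snm
jsk
tynp
agn
doodd
vpocg
lbma
cslr
avgeg
alicr
grfuj
cuw
wbtyj
yaija
trkg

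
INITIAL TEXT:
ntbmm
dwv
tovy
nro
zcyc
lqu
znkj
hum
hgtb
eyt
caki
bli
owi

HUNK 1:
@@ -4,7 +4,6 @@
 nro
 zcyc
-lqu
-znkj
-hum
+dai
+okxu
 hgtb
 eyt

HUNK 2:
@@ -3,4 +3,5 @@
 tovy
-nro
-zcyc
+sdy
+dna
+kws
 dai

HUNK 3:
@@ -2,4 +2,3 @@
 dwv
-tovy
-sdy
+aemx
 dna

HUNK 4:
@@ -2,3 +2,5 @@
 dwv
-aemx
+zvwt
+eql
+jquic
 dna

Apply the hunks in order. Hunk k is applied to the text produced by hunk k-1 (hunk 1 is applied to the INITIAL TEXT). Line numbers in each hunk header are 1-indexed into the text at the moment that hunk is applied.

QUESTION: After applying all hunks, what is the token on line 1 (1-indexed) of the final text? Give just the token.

Answer: ntbmm

Derivation:
Hunk 1: at line 4 remove [lqu,znkj,hum] add [dai,okxu] -> 12 lines: ntbmm dwv tovy nro zcyc dai okxu hgtb eyt caki bli owi
Hunk 2: at line 3 remove [nro,zcyc] add [sdy,dna,kws] -> 13 lines: ntbmm dwv tovy sdy dna kws dai okxu hgtb eyt caki bli owi
Hunk 3: at line 2 remove [tovy,sdy] add [aemx] -> 12 lines: ntbmm dwv aemx dna kws dai okxu hgtb eyt caki bli owi
Hunk 4: at line 2 remove [aemx] add [zvwt,eql,jquic] -> 14 lines: ntbmm dwv zvwt eql jquic dna kws dai okxu hgtb eyt caki bli owi
Final line 1: ntbmm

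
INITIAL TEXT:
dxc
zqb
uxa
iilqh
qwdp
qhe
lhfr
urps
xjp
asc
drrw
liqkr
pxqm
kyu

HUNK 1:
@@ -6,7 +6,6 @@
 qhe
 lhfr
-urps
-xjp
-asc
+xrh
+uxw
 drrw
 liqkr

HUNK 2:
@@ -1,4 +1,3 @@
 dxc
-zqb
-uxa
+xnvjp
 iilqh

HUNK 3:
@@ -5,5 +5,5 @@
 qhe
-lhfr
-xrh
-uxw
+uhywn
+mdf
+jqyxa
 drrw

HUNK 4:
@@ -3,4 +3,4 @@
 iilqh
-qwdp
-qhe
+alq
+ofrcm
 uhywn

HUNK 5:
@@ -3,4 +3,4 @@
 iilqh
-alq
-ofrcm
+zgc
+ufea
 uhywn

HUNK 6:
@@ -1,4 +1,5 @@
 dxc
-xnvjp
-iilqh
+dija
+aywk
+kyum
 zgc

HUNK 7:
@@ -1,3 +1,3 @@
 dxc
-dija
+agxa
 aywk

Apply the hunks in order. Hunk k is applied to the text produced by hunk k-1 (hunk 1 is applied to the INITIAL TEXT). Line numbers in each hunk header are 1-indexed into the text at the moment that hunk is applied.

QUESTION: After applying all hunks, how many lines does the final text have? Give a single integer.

Answer: 13

Derivation:
Hunk 1: at line 6 remove [urps,xjp,asc] add [xrh,uxw] -> 13 lines: dxc zqb uxa iilqh qwdp qhe lhfr xrh uxw drrw liqkr pxqm kyu
Hunk 2: at line 1 remove [zqb,uxa] add [xnvjp] -> 12 lines: dxc xnvjp iilqh qwdp qhe lhfr xrh uxw drrw liqkr pxqm kyu
Hunk 3: at line 5 remove [lhfr,xrh,uxw] add [uhywn,mdf,jqyxa] -> 12 lines: dxc xnvjp iilqh qwdp qhe uhywn mdf jqyxa drrw liqkr pxqm kyu
Hunk 4: at line 3 remove [qwdp,qhe] add [alq,ofrcm] -> 12 lines: dxc xnvjp iilqh alq ofrcm uhywn mdf jqyxa drrw liqkr pxqm kyu
Hunk 5: at line 3 remove [alq,ofrcm] add [zgc,ufea] -> 12 lines: dxc xnvjp iilqh zgc ufea uhywn mdf jqyxa drrw liqkr pxqm kyu
Hunk 6: at line 1 remove [xnvjp,iilqh] add [dija,aywk,kyum] -> 13 lines: dxc dija aywk kyum zgc ufea uhywn mdf jqyxa drrw liqkr pxqm kyu
Hunk 7: at line 1 remove [dija] add [agxa] -> 13 lines: dxc agxa aywk kyum zgc ufea uhywn mdf jqyxa drrw liqkr pxqm kyu
Final line count: 13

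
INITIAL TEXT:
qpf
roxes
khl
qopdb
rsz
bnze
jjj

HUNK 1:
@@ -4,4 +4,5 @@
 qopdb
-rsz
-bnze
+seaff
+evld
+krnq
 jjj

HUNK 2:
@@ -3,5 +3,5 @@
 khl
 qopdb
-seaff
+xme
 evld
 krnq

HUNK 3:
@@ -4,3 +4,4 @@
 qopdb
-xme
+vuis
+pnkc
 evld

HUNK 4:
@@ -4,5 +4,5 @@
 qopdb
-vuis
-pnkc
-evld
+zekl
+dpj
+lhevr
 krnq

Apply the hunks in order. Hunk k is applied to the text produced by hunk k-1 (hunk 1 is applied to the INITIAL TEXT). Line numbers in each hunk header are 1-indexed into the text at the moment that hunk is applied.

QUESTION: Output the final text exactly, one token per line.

Answer: qpf
roxes
khl
qopdb
zekl
dpj
lhevr
krnq
jjj

Derivation:
Hunk 1: at line 4 remove [rsz,bnze] add [seaff,evld,krnq] -> 8 lines: qpf roxes khl qopdb seaff evld krnq jjj
Hunk 2: at line 3 remove [seaff] add [xme] -> 8 lines: qpf roxes khl qopdb xme evld krnq jjj
Hunk 3: at line 4 remove [xme] add [vuis,pnkc] -> 9 lines: qpf roxes khl qopdb vuis pnkc evld krnq jjj
Hunk 4: at line 4 remove [vuis,pnkc,evld] add [zekl,dpj,lhevr] -> 9 lines: qpf roxes khl qopdb zekl dpj lhevr krnq jjj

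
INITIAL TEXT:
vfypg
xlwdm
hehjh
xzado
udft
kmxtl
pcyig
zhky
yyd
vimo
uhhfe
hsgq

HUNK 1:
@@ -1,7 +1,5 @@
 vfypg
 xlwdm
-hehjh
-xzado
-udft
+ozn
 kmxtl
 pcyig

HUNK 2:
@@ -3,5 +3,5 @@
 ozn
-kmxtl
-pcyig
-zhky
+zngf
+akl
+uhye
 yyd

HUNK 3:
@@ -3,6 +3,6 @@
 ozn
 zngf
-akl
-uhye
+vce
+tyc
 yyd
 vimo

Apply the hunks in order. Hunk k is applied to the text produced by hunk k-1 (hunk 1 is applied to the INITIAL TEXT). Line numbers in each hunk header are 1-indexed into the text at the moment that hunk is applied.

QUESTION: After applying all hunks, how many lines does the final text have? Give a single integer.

Answer: 10

Derivation:
Hunk 1: at line 1 remove [hehjh,xzado,udft] add [ozn] -> 10 lines: vfypg xlwdm ozn kmxtl pcyig zhky yyd vimo uhhfe hsgq
Hunk 2: at line 3 remove [kmxtl,pcyig,zhky] add [zngf,akl,uhye] -> 10 lines: vfypg xlwdm ozn zngf akl uhye yyd vimo uhhfe hsgq
Hunk 3: at line 3 remove [akl,uhye] add [vce,tyc] -> 10 lines: vfypg xlwdm ozn zngf vce tyc yyd vimo uhhfe hsgq
Final line count: 10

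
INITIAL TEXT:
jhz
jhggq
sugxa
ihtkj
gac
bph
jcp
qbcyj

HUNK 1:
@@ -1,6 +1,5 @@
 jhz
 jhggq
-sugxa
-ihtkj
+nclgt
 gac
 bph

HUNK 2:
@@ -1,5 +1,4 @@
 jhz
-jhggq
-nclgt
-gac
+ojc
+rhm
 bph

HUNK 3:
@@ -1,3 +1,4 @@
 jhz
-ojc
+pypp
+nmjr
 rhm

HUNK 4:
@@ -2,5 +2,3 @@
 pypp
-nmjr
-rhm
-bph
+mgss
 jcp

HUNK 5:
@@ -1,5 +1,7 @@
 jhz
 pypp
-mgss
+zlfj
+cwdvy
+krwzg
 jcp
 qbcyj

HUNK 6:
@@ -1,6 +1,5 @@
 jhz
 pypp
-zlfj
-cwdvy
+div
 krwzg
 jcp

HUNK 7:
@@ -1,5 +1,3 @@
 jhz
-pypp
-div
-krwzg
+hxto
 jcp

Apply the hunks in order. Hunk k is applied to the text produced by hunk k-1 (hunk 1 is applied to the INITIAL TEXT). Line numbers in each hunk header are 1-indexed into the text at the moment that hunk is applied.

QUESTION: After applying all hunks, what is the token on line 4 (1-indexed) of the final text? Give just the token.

Answer: qbcyj

Derivation:
Hunk 1: at line 1 remove [sugxa,ihtkj] add [nclgt] -> 7 lines: jhz jhggq nclgt gac bph jcp qbcyj
Hunk 2: at line 1 remove [jhggq,nclgt,gac] add [ojc,rhm] -> 6 lines: jhz ojc rhm bph jcp qbcyj
Hunk 3: at line 1 remove [ojc] add [pypp,nmjr] -> 7 lines: jhz pypp nmjr rhm bph jcp qbcyj
Hunk 4: at line 2 remove [nmjr,rhm,bph] add [mgss] -> 5 lines: jhz pypp mgss jcp qbcyj
Hunk 5: at line 1 remove [mgss] add [zlfj,cwdvy,krwzg] -> 7 lines: jhz pypp zlfj cwdvy krwzg jcp qbcyj
Hunk 6: at line 1 remove [zlfj,cwdvy] add [div] -> 6 lines: jhz pypp div krwzg jcp qbcyj
Hunk 7: at line 1 remove [pypp,div,krwzg] add [hxto] -> 4 lines: jhz hxto jcp qbcyj
Final line 4: qbcyj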